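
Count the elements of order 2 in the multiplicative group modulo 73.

1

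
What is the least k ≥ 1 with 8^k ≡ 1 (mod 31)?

The order of 8 must divide φ(31) = 31 − 1 = 30 = 2 · 3 · 5.
Divisors of 30: 1, 2, 3, 5, 6, 10, 15, 30.
Evaluate successive powers at the divisors of 30:
8^1 ≡ 8
8^2 ≡ 2
8^3 ≡ 16
8^5 ≡ 1
Hence ord(8) = 5.

5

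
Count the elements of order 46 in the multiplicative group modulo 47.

φ(47) = 47 − 1 = 46 = 2 · 23.
(Z/47Z)^× is cyclic (|G| = 46); a cyclic group of order m has exactly φ(d) elements of each order d | m, and none otherwise.
46 = 2 · 23 divides 46, and φ(46) = 22.

22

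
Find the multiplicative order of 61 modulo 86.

42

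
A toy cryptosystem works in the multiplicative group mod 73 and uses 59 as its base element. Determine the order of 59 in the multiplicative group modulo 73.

72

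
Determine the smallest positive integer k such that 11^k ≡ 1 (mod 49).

21

ord(11) | φ(49) = φ(7^2) = 7·(7−1) = 42 = 2 · 3 · 7.
Divisors of 42: 1, 2, 3, 6, 7, 14, 21, 42.
Evaluate successive powers at the divisors of 42:
11^1 ≡ 11 (mod 49)
11^2 ≡ 23 (mod 49)
11^3 ≡ 8 (mod 49)
11^6 ≡ 15 (mod 49)
11^7 ≡ 18 (mod 49)
11^14 ≡ 30 (mod 49)
11^21 ≡ 1 (mod 49) ✓
Therefore the multiplicative order of 11 modulo 49 is 21.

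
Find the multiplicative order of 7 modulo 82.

By Lagrange's theorem, ord_82(7) divides φ(82) = φ(2)·φ(41) = 1·40 = 40 = 2^3 · 5.
Divisors of 40: 1, 2, 4, 5, 8, 10, 20, 40.
Compute 7^d (mod 82) for the divisors d until we hit 1:
7^1 ≡ 7 (mod 82)
7^2 ≡ 49 (mod 82)
7^4 ≡ 23 (mod 82)
7^5 ≡ 79 (mod 82)
7^8 ≡ 37 (mod 82)
7^10 ≡ 9 (mod 82)
7^20 ≡ 81 (mod 82)
7^40 ≡ 1 (mod 82) ✓
Hence ord(7) = 40.

40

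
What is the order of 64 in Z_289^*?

68

ord(64) | φ(289) = φ(17^2) = 17·(17−1) = 272 = 2^4 · 17.
Divisors of 272: 1, 2, 4, 8, 16, 17, 34, 68, 136, 272.
Test each divisor d:
64^1 ≡ 64 (mod 289)
64^2 ≡ 50 (mod 289)
64^4 ≡ 188 (mod 289)
64^8 ≡ 86 (mod 289)
64^16 ≡ 171 (mod 289)
64^17 ≡ 251 (mod 289)
64^34 ≡ 288 (mod 289)
64^68 ≡ 1 (mod 289) ✓
So ord_289(64) = 68.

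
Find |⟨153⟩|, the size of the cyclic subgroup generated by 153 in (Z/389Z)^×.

194

Since 153 ∈ (Z/389Z)^×, its order divides φ(389) = 389 − 1 = 388 = 2^2 · 97.
Divisors of 388: 1, 2, 4, 97, 194, 388.
Test each divisor d:
153^1 ≡ 153
153^2 ≡ 69
153^4 ≡ 93
153^97 ≡ 388
153^194 ≡ 1
The smallest such exponent is 194, so the order of 153 is 194.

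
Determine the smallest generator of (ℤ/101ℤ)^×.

φ(101) = 101 − 1 = 100 = 2^2 · 5^2.
g is a primitive root iff g^(100/q) ≢ 1 (mod 101) for each prime q ∈ {2, 5}.
g = 2: 2^50 ≡ 100; 2^20 ≡ 95 — none is 1, so 2 is a primitive root.
So 2 is the smallest generator of (Z/101Z)^×.

2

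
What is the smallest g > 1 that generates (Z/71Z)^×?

φ(71) = 71 − 1 = 70 = 2 · 5 · 7.
g is a primitive root iff g^(70/q) ≢ 1 (mod 71) for each prime q ∈ {2, 5, 7}.
g = 2: 2^35 ≡ 1 — hits 1, so not a primitive root.
g = 3: 3^35 ≡ 1 — hits 1, so not a primitive root.
g = 4: 4^35 ≡ 1 — hits 1, so not a primitive root.
g = 5: 5^35 ≡ 1 — hits 1, so not a primitive root.
g = 6: 6^35 ≡ 1 — hits 1, so not a primitive root.
g = 7: 7^35 ≡ 70; 7^14 ≡ 54; 7^10 ≡ 45 — none is 1, so 7 is a primitive root.
The smallest primitive root modulo 71 is 7.

7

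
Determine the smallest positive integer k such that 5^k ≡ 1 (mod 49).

42

The order of 5 must divide φ(49) = φ(7^2) = 7·(7−1) = 42 = 2 · 3 · 7.
Divisors of 42: 1, 2, 3, 6, 7, 14, 21, 42.
Evaluate successive powers at the divisors of 42:
5^1 ≡ 5 (mod 49)
5^2 ≡ 25 (mod 49)
5^3 ≡ 27 (mod 49)
5^6 ≡ 43 (mod 49)
5^7 ≡ 19 (mod 49)
5^14 ≡ 18 (mod 49)
5^21 ≡ 48 (mod 49)
5^42 ≡ 1 (mod 49) ✓
Hence ord(5) = 42.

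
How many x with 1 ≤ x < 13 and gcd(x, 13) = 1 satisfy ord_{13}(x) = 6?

2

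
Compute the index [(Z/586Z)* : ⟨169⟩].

By Lagrange's theorem, ord_586(169) divides φ(586) = φ(2)·φ(293) = 1·292 = 292 = 2^2 · 73.
Divisors of 292: 1, 2, 4, 73, 146, 292.
Test each divisor d:
169^1 ≡ 169
169^2 ≡ 433
169^4 ≡ 555
169^73 ≡ 585
169^146 ≡ 1
So ord_586(169) = 146, hence |⟨169⟩| = 146.
[(Z/586Z)^× : ⟨169⟩] = 292/146 = 2.

2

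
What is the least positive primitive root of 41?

6

φ(41) = 41 − 1 = 40 = 2^3 · 5.
g is a primitive root iff g^(40/q) ≢ 1 (mod 41) for each prime q ∈ {2, 5}.
g = 2: 2^20 ≡ 1 — hits 1, so not a primitive root.
g = 3: 3^20 ≡ 40; 3^8 ≡ 1 — hits 1, so not a primitive root.
g = 4: 4^20 ≡ 1 — hits 1, so not a primitive root.
g = 5: 5^20 ≡ 1 — hits 1, so not a primitive root.
g = 6: 6^20 ≡ 40; 6^8 ≡ 10 — none is 1, so 6 is a primitive root.
So 6 is the smallest generator of (Z/41Z)^×.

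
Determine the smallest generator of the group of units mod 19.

2

φ(19) = 19 − 1 = 18 = 2 · 3^2.
Test candidates g = 2, 3, … against the prime factors q ∈ {2, 3} of φ(19): g is a generator iff g^(18/q) ≢ 1 for every such q.
g = 2: 2^9 ≡ 18; 2^6 ≡ 7 — none is 1, so 2 is a primitive root.
The smallest primitive root modulo 19 is 2.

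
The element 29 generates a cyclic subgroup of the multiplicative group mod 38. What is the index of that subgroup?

Since 29 ∈ (Z/38Z)^×, its order divides φ(38) = φ(2)·φ(19) = 1·18 = 18 = 2 · 3^2.
Divisors of 18: 1, 2, 3, 6, 9, 18.
Test each divisor d:
29^1 ≡ 29 (mod 38)
29^2 ≡ 5 (mod 38)
29^3 ≡ 31 (mod 38)
29^6 ≡ 11 (mod 38)
29^9 ≡ 37 (mod 38)
29^18 ≡ 1 (mod 38) ✓
So ord_38(29) = 18, hence |⟨29⟩| = 18.
Index = |(Z/38Z)^×| / |⟨29⟩| = 18 / 18 = 1.

1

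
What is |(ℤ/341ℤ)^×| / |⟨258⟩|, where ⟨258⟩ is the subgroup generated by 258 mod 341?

ord(258) | φ(341) = φ(11·31) = (11−1)·(31−1) = 10·30 = 300 = 2^2 · 3 · 5^2.
Divisors of 300: 1, 2, 3, 4, 5, 6, 10, 12, 15, 20, 25, 30, 50, 60, 75, 100, 150, 300.
Evaluate successive powers at the divisors of 300:
258^1 ≡ 258 (mod 341)
258^2 ≡ 69 (mod 341)
258^3 ≡ 70 (mod 341)
258^4 ≡ 328 (mod 341)
258^5 ≡ 56 (mod 341)
258^6 ≡ 126 (mod 341)
258^10 ≡ 67 (mod 341)
258^12 ≡ 190 (mod 341)
258^15 ≡ 1 (mod 341) ✓
So ord_341(258) = 15, hence |⟨258⟩| = 15.
The index is φ(341) / ord(258) = 300 / 15 = 20.

20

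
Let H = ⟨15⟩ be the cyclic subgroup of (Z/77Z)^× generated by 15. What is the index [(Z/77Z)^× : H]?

12

By Lagrange's theorem, ord_77(15) divides φ(77) = φ(7·11) = (7−1)·(11−1) = 6·10 = 60 = 2^2 · 3 · 5.
Divisors of 60: 1, 2, 3, 4, 5, 6, 10, 12, 15, 20, 30, 60.
Evaluate successive powers at the divisors of 60:
15^1 ≡ 15
15^2 ≡ 71
15^3 ≡ 64
15^4 ≡ 36
15^5 ≡ 1
The order of 15 is 5, so the subgroup it generates has 5 elements.
The index is φ(77) / ord(15) = 60 / 5 = 12.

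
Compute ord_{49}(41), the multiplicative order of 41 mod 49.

The order of 41 must divide φ(49) = φ(7^2) = 7·(7−1) = 42 = 2 · 3 · 7.
Divisors of 42: 1, 2, 3, 6, 7, 14, 21, 42.
Evaluate successive powers at the divisors of 42:
41^1 ≡ 41 (mod 49)
41^2 ≡ 15 (mod 49)
41^3 ≡ 27 (mod 49)
41^6 ≡ 43 (mod 49)
41^7 ≡ 48 (mod 49)
41^14 ≡ 1 (mod 49) ✓
Therefore the multiplicative order of 41 modulo 49 is 14.

14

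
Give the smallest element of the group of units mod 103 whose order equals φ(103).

5

φ(103) = 103 − 1 = 102 = 2 · 3 · 17.
Test candidates g = 2, 3, … against the prime factors q ∈ {2, 3, 17} of φ(103): g is a generator iff g^(102/q) ≢ 1 for every such q.
g = 2: 2^51 ≡ 1 — hits 1, so not a primitive root.
g = 3: 3^51 ≡ 102; 3^34 ≡ 1 — hits 1, so not a primitive root.
g = 4: 4^51 ≡ 1 — hits 1, so not a primitive root.
g = 5: 5^51 ≡ 102; 5^34 ≡ 56; 5^6 ≡ 72 — none is 1, so 5 is a primitive root.
So 5 is the smallest generator of (Z/103Z)^×.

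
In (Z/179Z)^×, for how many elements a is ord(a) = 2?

1

φ(179) = 179 − 1 = 178 = 2 · 89.
In a cyclic group of order 178, there are φ(d) elements of order d for each divisor d of 178, and zero for non-divisors.
2 | 178, and φ(2) = 2 − 1 = 1.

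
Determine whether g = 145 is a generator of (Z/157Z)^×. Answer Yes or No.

No

φ(157) = 157 − 1 = 156 = 2^2 · 3 · 13.
Test 145^(156/q) mod 157 for each prime factor q of 156:
145^78 ≡ 1 (mod 157)  [q = 2: ≡ 1 ✗]
145^52 ≡ 12 (mod 157)  [q = 3: ≢ 1 ✓]
145^12 ≡ 1 (mod 157)  [q = 13: ≡ 1 ✗]
Since 145^78 ≡ 1, the order of 145 divides 78 < 156, so 145 is not a primitive root.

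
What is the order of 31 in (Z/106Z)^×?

52

Since 31 ∈ (Z/106Z)^×, its order divides φ(106) = φ(2)·φ(53) = 1·52 = 52 = 2^2 · 13.
Divisors of 52: 1, 2, 4, 13, 26, 52.
Test each divisor d:
31^1 ≡ 31
31^2 ≡ 7
31^4 ≡ 49
31^13 ≡ 83
31^26 ≡ 105
31^52 ≡ 1
The smallest such exponent is 52, so the order of 31 is 52.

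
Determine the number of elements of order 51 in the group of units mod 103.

32

φ(103) = 103 − 1 = 102 = 2 · 3 · 17.
(Z/103Z)^× is cyclic (|G| = 102); a cyclic group of order m has exactly φ(d) elements of each order d | m, and none otherwise.
51 = 3 · 17 divides 102, and φ(51) = 32.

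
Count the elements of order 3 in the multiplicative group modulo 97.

2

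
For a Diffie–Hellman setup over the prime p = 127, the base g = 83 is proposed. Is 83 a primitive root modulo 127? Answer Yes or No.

φ(127) = 127 − 1 = 126 = 2 · 3^2 · 7.
It suffices to check that the order of 83 is not a proper divisor of 126: compute 83^(126/q) for q ∈ {2, 3, 7}.
83^63 ≡ 126 (mod 127)  [q = 2: ≢ 1 ✓]
83^42 ≡ 19 (mod 127)  [q = 3: ≢ 1 ✓]
83^18 ≡ 16 (mod 127)  [q = 7: ≢ 1 ✓]
None equal 1, so ord_127(83) = 126: 83 is a primitive root.

Yes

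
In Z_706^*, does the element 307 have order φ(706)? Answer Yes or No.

No

φ(706) = φ(2)·φ(353) = 1·352 = 352 = 2^5 · 11.
Test 307^(352/q) mod 706 for each prime factor q of 352:
307^176 ≡ 1 (mod 706)  [q = 2: ≡ 1 ✗]
307^32 ≡ 231 (mod 706)  [q = 11: ≢ 1 ✓]
307^176 ≡ 1 shows ord(307) | 176, strictly less than φ(706); not a primitive root.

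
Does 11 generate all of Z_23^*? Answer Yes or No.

φ(23) = 23 − 1 = 22 = 2 · 11.
It suffices to check that the order of 11 is not a proper divisor of 22: compute 11^(22/q) for q ∈ {2, 11}.
11^11 ≡ 22 (mod 23)  [q = 2: ≢ 1 ✓]
11^2 ≡ 6 (mod 23)  [q = 11: ≢ 1 ✓]
All checks pass, so 11 has order 22 and is a primitive root modulo 23.

Yes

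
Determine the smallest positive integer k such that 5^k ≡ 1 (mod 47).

46

By Lagrange's theorem, ord_47(5) divides φ(47) = 47 − 1 = 46 = 2 · 23.
Divisors of 46: 1, 2, 23, 46.
Test each divisor d:
5^1 ≡ 5 (mod 47)
5^2 ≡ 25 (mod 47)
5^23 ≡ 46 (mod 47)
5^46 ≡ 1 (mod 47) ✓
Therefore the multiplicative order of 5 modulo 47 is 46.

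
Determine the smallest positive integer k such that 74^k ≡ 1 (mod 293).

292

By Lagrange's theorem, ord_293(74) divides φ(293) = 293 − 1 = 292 = 2^2 · 73.
Divisors of 292: 1, 2, 4, 73, 146, 292.
Compute 74^d (mod 293) for the divisors d until we hit 1:
74^1 ≡ 74 (mod 293)
74^2 ≡ 202 (mod 293)
74^4 ≡ 77 (mod 293)
74^73 ≡ 155 (mod 293)
74^146 ≡ 292 (mod 293)
74^292 ≡ 1 (mod 293) ✓
Hence ord(74) = 292.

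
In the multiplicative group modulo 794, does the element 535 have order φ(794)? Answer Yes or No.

φ(794) = φ(2)·φ(397) = 1·396 = 396 = 2^2 · 3^2 · 11.
535 is a primitive root mod 794 iff 535^(φ(794)/q) ≢ 1 for every prime q | φ(794), i.e. q ∈ {2, 3, 11}.
535^198 ≡ 793 (mod 794)  [q = 2: ≢ 1 ✓]
535^132 ≡ 759 (mod 794)  [q = 3: ≢ 1 ✓]
535^36 ≡ 523 (mod 794)  [q = 11: ≢ 1 ✓]
None equal 1, so ord_794(535) = 396: 535 is a primitive root.

Yes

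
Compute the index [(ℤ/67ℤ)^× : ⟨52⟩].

3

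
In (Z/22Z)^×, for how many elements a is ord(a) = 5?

4

φ(22) = φ(2)·φ(11) = 1·10 = 10 = 2 · 5.
In a cyclic group of order 10, there are φ(d) elements of order d for each divisor d of 10, and zero for non-divisors.
5 | 10, and φ(5) = 5 − 1 = 4.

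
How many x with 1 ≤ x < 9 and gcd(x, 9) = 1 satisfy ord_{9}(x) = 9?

0

φ(9) = φ(3^2) = 3·(3−1) = 6 = 2 · 3.
Since (Z/9Z)^× is cyclic of order 6, the number of elements of order d is φ(d) when d | 6 and 0 otherwise.
Here 6 is not a multiple of 9, so there are no elements of order 9.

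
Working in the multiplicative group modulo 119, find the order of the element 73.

48

Since 73 ∈ (Z/119Z)^×, its order divides φ(119) = φ(7·17) = (7−1)·(17−1) = 6·16 = 96 = 2^5 · 3.
Divisors of 96: 1, 2, 3, 4, 6, 8, 12, 16, 24, 32, 48, 96.
Evaluate successive powers at the divisors of 96:
73^1 ≡ 73 (mod 119)
73^2 ≡ 93 (mod 119)
73^3 ≡ 6 (mod 119)
73^4 ≡ 81 (mod 119)
73^6 ≡ 36 (mod 119)
73^8 ≡ 16 (mod 119)
73^12 ≡ 106 (mod 119)
73^16 ≡ 18 (mod 119)
73^24 ≡ 50 (mod 119)
73^32 ≡ 86 (mod 119)
73^48 ≡ 1 (mod 119) ✓
So ord_119(73) = 48.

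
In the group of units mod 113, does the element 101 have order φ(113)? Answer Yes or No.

Yes

φ(113) = 113 − 1 = 112 = 2^4 · 7.
Test 101^(112/q) mod 113 for each prime factor q of 112:
101^56 ≡ 112 (mod 113)  [q = 2: ≢ 1 ✓]
101^16 ≡ 106 (mod 113)  [q = 7: ≢ 1 ✓]
Every test exponent gives a nontrivial residue, hence 101 generates the full group.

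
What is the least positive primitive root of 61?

2

φ(61) = 61 − 1 = 60 = 2^2 · 3 · 5.
g is a primitive root iff g^(60/q) ≢ 1 (mod 61) for each prime q ∈ {2, 3, 5}.
g = 2: 2^30 ≡ 60; 2^20 ≡ 47; 2^12 ≡ 9 — none is 1, so 2 is a primitive root.
So 2 is the smallest generator of (Z/61Z)^×.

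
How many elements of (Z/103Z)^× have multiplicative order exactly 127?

0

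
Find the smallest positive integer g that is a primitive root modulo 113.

3

φ(113) = 113 − 1 = 112 = 2^4 · 7.
g is a primitive root iff g^(112/q) ≢ 1 (mod 113) for each prime q ∈ {2, 7}.
g = 2: 2^56 ≡ 1 — hits 1, so not a primitive root.
g = 3: 3^56 ≡ 112; 3^16 ≡ 49 — none is 1, so 3 is a primitive root.
Hence the least primitive root of 113 is 3.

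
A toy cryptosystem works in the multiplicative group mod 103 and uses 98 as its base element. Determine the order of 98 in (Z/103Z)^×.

51

By Lagrange's theorem, ord_103(98) divides φ(103) = 103 − 1 = 102 = 2 · 3 · 17.
Divisors of 102: 1, 2, 3, 6, 17, 34, 51, 102.
Check 98^d mod 103 for each divisor in increasing order:
98^1 ≡ 98 (mod 103)
98^2 ≡ 25 (mod 103)
98^3 ≡ 81 (mod 103)
98^6 ≡ 72 (mod 103)
98^17 ≡ 46 (mod 103)
98^34 ≡ 56 (mod 103)
98^51 ≡ 1 (mod 103) ✓
So ord_103(98) = 51.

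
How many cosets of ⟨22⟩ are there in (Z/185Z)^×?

ord(22) | φ(185) = φ(5·37) = (5−1)·(37−1) = 4·36 = 144 = 2^4 · 3^2.
Divisors of 144: 1, 2, 3, 4, 6, 8, 9, 12, 16, 18, 24, 36, 48, 72, 144.
Test each divisor d:
22^1 ≡ 22
22^2 ≡ 114
22^3 ≡ 103
22^4 ≡ 46
22^6 ≡ 64
22^8 ≡ 81
22^9 ≡ 117
22^12 ≡ 26
22^16 ≡ 86
22^18 ≡ 184
22^24 ≡ 121
22^36 ≡ 1
The order of 22 is 36, so the subgroup it generates has 36 elements.
[(Z/185Z)^× : ⟨22⟩] = 144/36 = 4.

4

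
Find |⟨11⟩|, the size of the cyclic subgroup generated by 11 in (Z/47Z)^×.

ord(11) | φ(47) = 47 − 1 = 46 = 2 · 23.
Divisors of 46: 1, 2, 23, 46.
Check 11^d mod 47 for each divisor in increasing order:
11^1 ≡ 11
11^2 ≡ 27
11^23 ≡ 46
11^46 ≡ 1
Therefore the multiplicative order of 11 modulo 47 is 46.

46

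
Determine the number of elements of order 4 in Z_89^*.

2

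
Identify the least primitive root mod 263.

φ(263) = 263 − 1 = 262 = 2 · 131.
g is a primitive root iff g^(262/q) ≢ 1 (mod 263) for each prime q ∈ {2, 131}.
g = 2: 2^131 ≡ 1 — hits 1, so not a primitive root.
g = 3: 3^131 ≡ 1 — hits 1, so not a primitive root.
g = 4: 4^131 ≡ 1 — hits 1, so not a primitive root.
g = 5: 5^131 ≡ 262; 5^2 ≡ 25 — none is 1, so 5 is a primitive root.
Hence the least primitive root of 263 is 5.

5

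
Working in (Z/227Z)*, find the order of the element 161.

113

By Lagrange's theorem, ord_227(161) divides φ(227) = 227 − 1 = 226 = 2 · 113.
Divisors of 226: 1, 2, 113, 226.
Test each divisor d:
161^1 ≡ 161
161^2 ≡ 43
161^113 ≡ 1
So ord_227(161) = 113.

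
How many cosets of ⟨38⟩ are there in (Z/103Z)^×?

2

By Lagrange's theorem, ord_103(38) divides φ(103) = 103 − 1 = 102 = 2 · 3 · 17.
Divisors of 102: 1, 2, 3, 6, 17, 34, 51, 102.
Compute 38^d (mod 103) for the divisors d until we hit 1:
38^1 ≡ 38
38^2 ≡ 2
38^3 ≡ 76
38^6 ≡ 8
38^17 ≡ 46
38^34 ≡ 56
38^51 ≡ 1
The order of 38 is 51, so the subgroup it generates has 51 elements.
[(Z/103Z)^× : ⟨38⟩] = 102/51 = 2.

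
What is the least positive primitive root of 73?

5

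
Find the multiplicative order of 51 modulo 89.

88

ord(51) | φ(89) = 89 − 1 = 88 = 2^3 · 11.
Divisors of 88: 1, 2, 4, 8, 11, 22, 44, 88.
Check 51^d mod 89 for each divisor in increasing order:
51^1 ≡ 51 (mod 89)
51^2 ≡ 20 (mod 89)
51^4 ≡ 44 (mod 89)
51^8 ≡ 67 (mod 89)
51^11 ≡ 77 (mod 89)
51^22 ≡ 55 (mod 89)
51^44 ≡ 88 (mod 89)
51^88 ≡ 1 (mod 89) ✓
The smallest such exponent is 88, so the order of 51 is 88.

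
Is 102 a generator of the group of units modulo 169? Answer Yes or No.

Yes

φ(169) = φ(13^2) = 13·(13−1) = 156 = 2^2 · 3 · 13.
Test 102^(156/q) mod 169 for each prime factor q of 156:
102^78 ≡ 168 (mod 169)  [q = 2: ≢ 1 ✓]
102^52 ≡ 146 (mod 169)  [q = 3: ≢ 1 ✓]
102^12 ≡ 92 (mod 169)  [q = 13: ≢ 1 ✓]
All checks pass, so 102 has order 156 and is a primitive root modulo 169.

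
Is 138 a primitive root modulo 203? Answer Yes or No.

203 = 7 · 29 is a product of two distinct odd primes, so (Z/203Z)^× ≅ (Z/7Z)^× × (Z/29Z)^× is not cyclic.
No primitive root modulo 203 exists; in particular 138 is not one.

No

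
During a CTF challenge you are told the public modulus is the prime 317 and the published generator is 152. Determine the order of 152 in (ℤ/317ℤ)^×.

By Lagrange's theorem, ord_317(152) divides φ(317) = 317 − 1 = 316 = 2^2 · 79.
Divisors of 316: 1, 2, 4, 79, 158, 316.
Compute 152^d (mod 317) for the divisors d until we hit 1:
152^1 ≡ 152
152^2 ≡ 280
152^4 ≡ 101
152^79 ≡ 316
152^158 ≡ 1
Hence ord(152) = 158.

158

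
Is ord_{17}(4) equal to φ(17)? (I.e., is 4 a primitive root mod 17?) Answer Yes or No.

No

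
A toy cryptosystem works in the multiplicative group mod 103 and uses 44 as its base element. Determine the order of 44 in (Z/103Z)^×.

102

The order of 44 must divide φ(103) = 103 − 1 = 102 = 2 · 3 · 17.
Divisors of 102: 1, 2, 3, 6, 17, 34, 51, 102.
Test each divisor d:
44^1 ≡ 44
44^2 ≡ 82
44^3 ≡ 3
44^6 ≡ 9
44^17 ≡ 47
44^34 ≡ 46
44^51 ≡ 102
44^102 ≡ 1
The smallest such exponent is 102, so the order of 44 is 102.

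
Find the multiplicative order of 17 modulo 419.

418

ord(17) | φ(419) = 419 − 1 = 418 = 2 · 11 · 19.
Divisors of 418: 1, 2, 11, 19, 22, 38, 209, 418.
Test each divisor d:
17^1 ≡ 17 (mod 419)
17^2 ≡ 289 (mod 419)
17^11 ≡ 220 (mod 419)
17^19 ≡ 71 (mod 419)
17^22 ≡ 215 (mod 419)
17^38 ≡ 13 (mod 419)
17^209 ≡ 418 (mod 419)
17^418 ≡ 1 (mod 419) ✓
Hence ord(17) = 418.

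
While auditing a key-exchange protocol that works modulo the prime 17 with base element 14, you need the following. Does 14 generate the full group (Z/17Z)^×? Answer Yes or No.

Yes

φ(17) = 17 − 1 = 16 = 2^4.
It suffices to check that the order of 14 is not a proper divisor of 16: compute 14^(16/q) for q ∈ {2}.
14^8 ≡ 16 (mod 17)  [q = 2: ≢ 1 ✓]
None equal 1, so ord_17(14) = 16: 14 is a primitive root.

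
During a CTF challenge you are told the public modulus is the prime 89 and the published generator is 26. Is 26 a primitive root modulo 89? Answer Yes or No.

φ(89) = 89 − 1 = 88 = 2^3 · 11.
Test 26^(88/q) mod 89 for each prime factor q of 88:
26^44 ≡ 88 (mod 89)  [q = 2: ≢ 1 ✓]
26^8 ≡ 8 (mod 89)  [q = 11: ≢ 1 ✓]
Every test exponent gives a nontrivial residue, hence 26 generates the full group.

Yes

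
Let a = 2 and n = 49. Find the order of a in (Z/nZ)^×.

21

The order of 2 must divide φ(49) = φ(7^2) = 7·(7−1) = 42 = 2 · 3 · 7.
Divisors of 42: 1, 2, 3, 6, 7, 14, 21, 42.
Compute 2^d (mod 49) for the divisors d until we hit 1:
2^1 ≡ 2 (mod 49)
2^2 ≡ 4 (mod 49)
2^3 ≡ 8 (mod 49)
2^6 ≡ 15 (mod 49)
2^7 ≡ 30 (mod 49)
2^14 ≡ 18 (mod 49)
2^21 ≡ 1 (mod 49) ✓
Hence ord(2) = 21.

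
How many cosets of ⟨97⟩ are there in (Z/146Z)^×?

6

The order of 97 must divide φ(146) = φ(2)·φ(73) = 1·72 = 72 = 2^3 · 3^2.
Divisors of 72: 1, 2, 3, 4, 6, 8, 9, 12, 18, 24, 36, 72.
Check 97^d mod 146 for each divisor in increasing order:
97^1 ≡ 97 (mod 146)
97^2 ≡ 65 (mod 146)
97^3 ≡ 27 (mod 146)
97^4 ≡ 137 (mod 146)
97^6 ≡ 145 (mod 146)
97^8 ≡ 81 (mod 146)
97^9 ≡ 119 (mod 146)
97^12 ≡ 1 (mod 146) ✓
The order of 97 is 12, so the subgroup it generates has 12 elements.
[(Z/146Z)^× : ⟨97⟩] = 72/12 = 6.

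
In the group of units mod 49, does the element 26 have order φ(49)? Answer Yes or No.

Yes

φ(49) = φ(7^2) = 7·(7−1) = 42 = 2 · 3 · 7.
It suffices to check that the order of 26 is not a proper divisor of 42: compute 26^(42/q) for q ∈ {2, 3, 7}.
26^21 ≡ 48 (mod 49)  [q = 2: ≢ 1 ✓]
26^14 ≡ 18 (mod 49)  [q = 3: ≢ 1 ✓]
26^6 ≡ 29 (mod 49)  [q = 7: ≢ 1 ✓]
None equal 1, so ord_49(26) = 42: 26 is a primitive root.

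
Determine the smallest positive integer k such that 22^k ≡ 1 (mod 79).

13

The order of 22 must divide φ(79) = 79 − 1 = 78 = 2 · 3 · 13.
Divisors of 78: 1, 2, 3, 6, 13, 26, 39, 78.
Evaluate successive powers at the divisors of 78:
22^1 ≡ 22 (mod 79)
22^2 ≡ 10 (mod 79)
22^3 ≡ 62 (mod 79)
22^6 ≡ 52 (mod 79)
22^13 ≡ 1 (mod 79) ✓
So ord_79(22) = 13.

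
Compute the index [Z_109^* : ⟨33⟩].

Since 33 ∈ (Z/109Z)^×, its order divides φ(109) = 109 − 1 = 108 = 2^2 · 3^3.
Divisors of 108: 1, 2, 3, 4, 6, 9, 12, 18, 27, 36, 54, 108.
Test each divisor d:
33^1 ≡ 33
33^2 ≡ 108
33^3 ≡ 76
33^4 ≡ 1
So ord_109(33) = 4, hence |⟨33⟩| = 4.
Index = |(Z/109Z)^×| / |⟨33⟩| = 108 / 4 = 27.

27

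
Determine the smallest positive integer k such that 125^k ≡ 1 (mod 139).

23

The order of 125 must divide φ(139) = 139 − 1 = 138 = 2 · 3 · 23.
Divisors of 138: 1, 2, 3, 6, 23, 46, 69, 138.
Evaluate successive powers at the divisors of 138:
125^1 ≡ 125 (mod 139)
125^2 ≡ 57 (mod 139)
125^3 ≡ 36 (mod 139)
125^6 ≡ 45 (mod 139)
125^23 ≡ 1 (mod 139) ✓
The smallest such exponent is 23, so the order of 125 is 23.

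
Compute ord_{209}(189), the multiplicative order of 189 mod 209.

10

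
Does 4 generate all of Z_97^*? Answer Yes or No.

No

φ(97) = 97 − 1 = 96 = 2^5 · 3.
4 is a primitive root mod 97 iff 4^(φ(97)/q) ≢ 1 for every prime q | φ(97), i.e. q ∈ {2, 3}.
4^48 ≡ 1 (mod 97)  [q = 2: ≡ 1 ✗]
4^32 ≡ 61 (mod 97)  [q = 3: ≢ 1 ✓]
Since 4^48 ≡ 1, the order of 4 divides 48 < 96, so 4 is not a primitive root.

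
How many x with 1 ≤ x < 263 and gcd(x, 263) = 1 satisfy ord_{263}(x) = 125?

0

φ(263) = 263 − 1 = 262 = 2 · 131.
(Z/263Z)^× is cyclic (|G| = 262); a cyclic group of order m has exactly φ(d) elements of each order d | m, and none otherwise.
Here 262 is not a multiple of 125, so there are no elements of order 125.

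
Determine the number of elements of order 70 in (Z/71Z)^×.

φ(71) = 71 − 1 = 70 = 2 · 5 · 7.
Since (Z/71Z)^× is cyclic of order 70, the number of elements of order d is φ(d) when d | 70 and 0 otherwise.
70 = 2 · 5 · 7 divides 70, and φ(70) = 24.

24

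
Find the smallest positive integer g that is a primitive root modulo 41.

6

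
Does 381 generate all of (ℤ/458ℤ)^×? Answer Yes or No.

Yes

φ(458) = φ(2)·φ(229) = 1·228 = 228 = 2^2 · 3 · 19.
381 is a primitive root mod 458 iff 381^(φ(458)/q) ≢ 1 for every prime q | φ(458), i.e. q ∈ {2, 3, 19}.
381^114 ≡ 457 (mod 458)  [q = 2: ≢ 1 ✓]
381^76 ≡ 323 (mod 458)  [q = 3: ≢ 1 ✓]
381^12 ≡ 61 (mod 458)  [q = 19: ≢ 1 ✓]
Every test exponent gives a nontrivial residue, hence 381 generates the full group.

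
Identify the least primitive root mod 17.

3

φ(17) = 17 − 1 = 16 = 2^4.
Test candidates g = 2, 3, … against the prime factors q ∈ {2} of φ(17): g is a generator iff g^(16/q) ≢ 1 for every such q.
g = 2: 2^8 ≡ 1 — hits 1, so not a primitive root.
g = 3: 3^8 ≡ 16 — none is 1, so 3 is a primitive root.
The smallest primitive root modulo 17 is 3.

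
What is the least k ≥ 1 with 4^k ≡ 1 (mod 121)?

55

Since 4 ∈ (Z/121Z)^×, its order divides φ(121) = φ(11^2) = 11·(11−1) = 110 = 2 · 5 · 11.
Divisors of 110: 1, 2, 5, 10, 11, 22, 55, 110.
Check 4^d mod 121 for each divisor in increasing order:
4^1 ≡ 4
4^2 ≡ 16
4^5 ≡ 56
4^10 ≡ 111
4^11 ≡ 81
4^22 ≡ 27
4^55 ≡ 1
Therefore the multiplicative order of 4 modulo 121 is 55.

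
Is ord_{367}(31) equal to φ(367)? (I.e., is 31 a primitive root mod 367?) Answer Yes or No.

No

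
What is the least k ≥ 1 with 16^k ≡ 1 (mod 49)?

21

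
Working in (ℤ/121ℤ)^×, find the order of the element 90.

Since 90 ∈ (Z/121Z)^×, its order divides φ(121) = φ(11^2) = 11·(11−1) = 110 = 2 · 5 · 11.
Divisors of 110: 1, 2, 5, 10, 11, 22, 55, 110.
Compute 90^d (mod 121) for the divisors d until we hit 1:
90^1 ≡ 90 (mod 121)
90^2 ≡ 114 (mod 121)
90^5 ≡ 54 (mod 121)
90^10 ≡ 12 (mod 121)
90^11 ≡ 112 (mod 121)
90^22 ≡ 81 (mod 121)
90^55 ≡ 120 (mod 121)
90^110 ≡ 1 (mod 121) ✓
So ord_121(90) = 110.

110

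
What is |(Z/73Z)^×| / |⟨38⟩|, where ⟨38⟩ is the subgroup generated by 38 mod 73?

2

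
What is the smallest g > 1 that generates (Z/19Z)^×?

2

φ(19) = 19 − 1 = 18 = 2 · 3^2.
g is a primitive root iff g^(18/q) ≢ 1 (mod 19) for each prime q ∈ {2, 3}.
g = 2: 2^9 ≡ 18; 2^6 ≡ 7 — none is 1, so 2 is a primitive root.
Hence the least primitive root of 19 is 2.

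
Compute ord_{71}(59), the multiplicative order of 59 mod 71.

70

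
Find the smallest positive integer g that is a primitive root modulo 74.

5

φ(74) = φ(2)·φ(37) = 1·36 = 36 = 2^2 · 3^2.
g is a primitive root iff g^(36/q) ≢ 1 (mod 74) for each prime q ∈ {2, 3}.
g = 2: gcd(2, 74) = 2 > 1, not a unit — skip.
g = 3: 3^18 ≡ 1 — hits 1, so not a primitive root.
g = 4: gcd(4, 74) = 2 > 1, not a unit — skip.
g = 5: 5^18 ≡ 73; 5^12 ≡ 47 — none is 1, so 5 is a primitive root.
The smallest primitive root modulo 74 is 5.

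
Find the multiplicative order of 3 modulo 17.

16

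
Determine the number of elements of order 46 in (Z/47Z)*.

22

φ(47) = 47 − 1 = 46 = 2 · 23.
Since (Z/47Z)^× is cyclic of order 46, the number of elements of order d is φ(d) when d | 46 and 0 otherwise.
46 = 2 · 23 divides 46, and φ(46) = 22.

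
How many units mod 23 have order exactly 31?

φ(23) = 23 − 1 = 22 = 2 · 11.
In a cyclic group of order 22, there are φ(d) elements of order d for each divisor d of 22, and zero for non-divisors.
31 does not divide 22, so no element of (Z/23Z)^× has order 31.

0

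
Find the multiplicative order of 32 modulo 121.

22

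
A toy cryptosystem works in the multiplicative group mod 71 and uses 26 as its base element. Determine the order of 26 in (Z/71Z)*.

14

By Lagrange's theorem, ord_71(26) divides φ(71) = 71 − 1 = 70 = 2 · 5 · 7.
Divisors of 70: 1, 2, 5, 7, 10, 14, 35, 70.
Test each divisor d:
26^1 ≡ 26
26^2 ≡ 37
26^5 ≡ 23
26^7 ≡ 70
26^10 ≡ 32
26^14 ≡ 1
The smallest such exponent is 14, so the order of 26 is 14.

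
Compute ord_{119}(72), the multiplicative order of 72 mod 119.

12

By Lagrange's theorem, ord_119(72) divides φ(119) = φ(7·17) = (7−1)·(17−1) = 6·16 = 96 = 2^5 · 3.
Divisors of 96: 1, 2, 3, 4, 6, 8, 12, 16, 24, 32, 48, 96.
Check 72^d mod 119 for each divisor in increasing order:
72^1 ≡ 72 (mod 119)
72^2 ≡ 67 (mod 119)
72^3 ≡ 64 (mod 119)
72^4 ≡ 86 (mod 119)
72^6 ≡ 50 (mod 119)
72^8 ≡ 18 (mod 119)
72^12 ≡ 1 (mod 119) ✓
So ord_119(72) = 12.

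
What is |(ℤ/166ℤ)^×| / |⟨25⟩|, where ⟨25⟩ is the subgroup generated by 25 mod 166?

2

Since 25 ∈ (Z/166Z)^×, its order divides φ(166) = φ(2)·φ(83) = 1·82 = 82 = 2 · 41.
Divisors of 82: 1, 2, 41, 82.
Compute 25^d (mod 166) for the divisors d until we hit 1:
25^1 ≡ 25 (mod 166)
25^2 ≡ 127 (mod 166)
25^41 ≡ 1 (mod 166) ✓
Thus |⟨25⟩| = ord(25) = 41.
The index is φ(166) / ord(25) = 82 / 41 = 2.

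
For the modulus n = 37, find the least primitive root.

2

φ(37) = 37 − 1 = 36 = 2^2 · 3^2.
g is a primitive root iff g^(36/q) ≢ 1 (mod 37) for each prime q ∈ {2, 3}.
g = 2: 2^18 ≡ 36; 2^12 ≡ 26 — none is 1, so 2 is a primitive root.
So 2 is the smallest generator of (Z/37Z)^×.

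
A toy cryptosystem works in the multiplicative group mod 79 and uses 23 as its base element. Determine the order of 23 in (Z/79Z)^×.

3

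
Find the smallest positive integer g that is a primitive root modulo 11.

2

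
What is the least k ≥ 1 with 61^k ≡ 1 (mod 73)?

Since 61 ∈ (Z/73Z)^×, its order divides φ(73) = 73 − 1 = 72 = 2^3 · 3^2.
Divisors of 72: 1, 2, 3, 4, 6, 8, 9, 12, 18, 24, 36, 72.
Check 61^d mod 73 for each divisor in increasing order:
61^1 ≡ 61 (mod 73)
61^2 ≡ 71 (mod 73)
61^3 ≡ 24 (mod 73)
61^4 ≡ 4 (mod 73)
61^6 ≡ 65 (mod 73)
61^8 ≡ 16 (mod 73)
61^9 ≡ 27 (mod 73)
61^12 ≡ 64 (mod 73)
61^18 ≡ 72 (mod 73)
61^24 ≡ 8 (mod 73)
61^36 ≡ 1 (mod 73) ✓
Hence ord(61) = 36.

36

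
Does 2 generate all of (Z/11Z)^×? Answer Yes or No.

Yes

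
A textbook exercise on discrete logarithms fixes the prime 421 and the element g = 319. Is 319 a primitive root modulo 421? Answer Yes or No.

Yes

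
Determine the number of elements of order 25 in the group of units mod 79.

0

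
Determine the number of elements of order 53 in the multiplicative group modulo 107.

52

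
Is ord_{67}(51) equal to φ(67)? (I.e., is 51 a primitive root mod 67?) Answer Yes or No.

φ(67) = 67 − 1 = 66 = 2 · 3 · 11.
Test 51^(66/q) mod 67 for each prime factor q of 66:
51^33 ≡ 66 (mod 67)  [q = 2: ≢ 1 ✓]
51^22 ≡ 37 (mod 67)  [q = 3: ≢ 1 ✓]
51^6 ≡ 14 (mod 67)  [q = 11: ≢ 1 ✓]
Every test exponent gives a nontrivial residue, hence 51 generates the full group.

Yes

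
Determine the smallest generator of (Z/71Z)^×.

7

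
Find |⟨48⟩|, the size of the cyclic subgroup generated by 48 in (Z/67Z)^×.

66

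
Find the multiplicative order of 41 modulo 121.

110

The order of 41 must divide φ(121) = φ(11^2) = 11·(11−1) = 110 = 2 · 5 · 11.
Divisors of 110: 1, 2, 5, 10, 11, 22, 55, 110.
Evaluate successive powers at the divisors of 110:
41^1 ≡ 41 (mod 121)
41^2 ≡ 108 (mod 121)
41^5 ≡ 32 (mod 121)
41^10 ≡ 56 (mod 121)
41^11 ≡ 118 (mod 121)
41^22 ≡ 9 (mod 121)
41^55 ≡ 120 (mod 121)
41^110 ≡ 1 (mod 121) ✓
Therefore the multiplicative order of 41 modulo 121 is 110.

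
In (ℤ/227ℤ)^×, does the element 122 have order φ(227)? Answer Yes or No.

φ(227) = 227 − 1 = 226 = 2 · 113.
An element g generates (Z/227Z)^× iff g^(226/q) ≢ 1 (mod 227) for each prime q ∈ {2, 113}.
122^113 ≡ 1 (mod 227)  [q = 2: ≡ 1 ✗]
122^2 ≡ 129 (mod 227)  [q = 113: ≢ 1 ✓]
Since 122^113 ≡ 1, the order of 122 divides 113 < 226, so 122 is not a primitive root.

No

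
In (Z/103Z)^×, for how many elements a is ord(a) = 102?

32

φ(103) = 103 − 1 = 102 = 2 · 3 · 17.
Since (Z/103Z)^× is cyclic of order 102, the number of elements of order d is φ(d) when d | 102 and 0 otherwise.
102 = 2 · 3 · 17 divides 102, and φ(102) = 32.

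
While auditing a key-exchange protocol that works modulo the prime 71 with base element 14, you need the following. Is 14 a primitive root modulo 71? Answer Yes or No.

φ(71) = 71 − 1 = 70 = 2 · 5 · 7.
It suffices to check that the order of 14 is not a proper divisor of 70: compute 14^(70/q) for q ∈ {2, 5, 7}.
14^35 ≡ 70 (mod 71)  [q = 2: ≢ 1 ✓]
14^14 ≡ 5 (mod 71)  [q = 5: ≢ 1 ✓]
14^10 ≡ 1 (mod 71)  [q = 7: ≡ 1 ✗]
The check at q = 7 fails, so 14 generates a proper subgroup.

No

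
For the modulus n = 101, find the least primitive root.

2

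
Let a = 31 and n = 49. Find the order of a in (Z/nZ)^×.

6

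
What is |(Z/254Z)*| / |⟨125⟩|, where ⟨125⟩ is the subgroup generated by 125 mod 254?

9

ord(125) | φ(254) = φ(2)·φ(127) = 1·126 = 126 = 2 · 3^2 · 7.
Divisors of 126: 1, 2, 3, 6, 7, 9, 14, 18, 21, 42, 63, 126.
Test each divisor d:
125^1 ≡ 125
125^2 ≡ 131
125^3 ≡ 119
125^6 ≡ 191
125^7 ≡ 253
125^9 ≡ 123
125^14 ≡ 1
So ord_254(125) = 14, hence |⟨125⟩| = 14.
The index is φ(254) / ord(125) = 126 / 14 = 9.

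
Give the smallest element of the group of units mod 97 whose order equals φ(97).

φ(97) = 97 − 1 = 96 = 2^5 · 3.
Test candidates g = 2, 3, … against the prime factors q ∈ {2, 3} of φ(97): g is a generator iff g^(96/q) ≢ 1 for every such q.
g = 2: 2^48 ≡ 1 — hits 1, so not a primitive root.
g = 3: 3^48 ≡ 1 — hits 1, so not a primitive root.
g = 4: 4^48 ≡ 1 — hits 1, so not a primitive root.
g = 5: 5^48 ≡ 96; 5^32 ≡ 35 — none is 1, so 5 is a primitive root.
Hence the least primitive root of 97 is 5.

5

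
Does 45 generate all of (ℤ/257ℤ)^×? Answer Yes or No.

φ(257) = 257 − 1 = 256 = 2^8.
Test 45^(256/q) mod 257 for each prime factor q of 256:
45^128 ≡ 256 (mod 257)  [q = 2: ≢ 1 ✓]
None equal 1, so ord_257(45) = 256: 45 is a primitive root.

Yes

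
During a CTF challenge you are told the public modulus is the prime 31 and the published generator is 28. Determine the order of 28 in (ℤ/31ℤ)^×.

Since 28 ∈ (Z/31Z)^×, its order divides φ(31) = 31 − 1 = 30 = 2 · 3 · 5.
Divisors of 30: 1, 2, 3, 5, 6, 10, 15, 30.
Compute 28^d (mod 31) for the divisors d until we hit 1:
28^1 ≡ 28
28^2 ≡ 9
28^3 ≡ 4
28^5 ≡ 5
28^6 ≡ 16
28^10 ≡ 25
28^15 ≡ 1
Hence ord(28) = 15.

15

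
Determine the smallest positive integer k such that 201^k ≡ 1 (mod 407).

45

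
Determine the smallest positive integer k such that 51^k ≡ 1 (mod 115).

22

Since 51 ∈ (Z/115Z)^×, its order divides φ(115) = φ(5·23) = (5−1)·(23−1) = 4·22 = 88 = 2^3 · 11.
Divisors of 88: 1, 2, 4, 8, 11, 22, 44, 88.
Check 51^d mod 115 for each divisor in increasing order:
51^1 ≡ 51 (mod 115)
51^2 ≡ 71 (mod 115)
51^4 ≡ 96 (mod 115)
51^8 ≡ 16 (mod 115)
51^11 ≡ 91 (mod 115)
51^22 ≡ 1 (mod 115) ✓
Hence ord(51) = 22.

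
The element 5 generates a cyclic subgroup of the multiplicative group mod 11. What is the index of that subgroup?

ord(5) | φ(11) = 11 − 1 = 10 = 2 · 5.
Divisors of 10: 1, 2, 5, 10.
Evaluate successive powers at the divisors of 10:
5^1 ≡ 5 (mod 11)
5^2 ≡ 3 (mod 11)
5^5 ≡ 1 (mod 11) ✓
The order of 5 is 5, so the subgroup it generates has 5 elements.
[(Z/11Z)^× : ⟨5⟩] = 10/5 = 2.

2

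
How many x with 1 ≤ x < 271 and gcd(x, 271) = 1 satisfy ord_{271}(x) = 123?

0

φ(271) = 271 − 1 = 270 = 2 · 3^3 · 5.
In a cyclic group of order 270, there are φ(d) elements of order d for each divisor d of 270, and zero for non-divisors.
Here 270 is not a multiple of 123, so there are no elements of order 123.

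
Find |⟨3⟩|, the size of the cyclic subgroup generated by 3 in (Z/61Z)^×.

Since 3 ∈ (Z/61Z)^×, its order divides φ(61) = 61 − 1 = 60 = 2^2 · 3 · 5.
Divisors of 60: 1, 2, 3, 4, 5, 6, 10, 12, 15, 20, 30, 60.
Evaluate successive powers at the divisors of 60:
3^1 ≡ 3 (mod 61)
3^2 ≡ 9 (mod 61)
3^3 ≡ 27 (mod 61)
3^4 ≡ 20 (mod 61)
3^5 ≡ 60 (mod 61)
3^6 ≡ 58 (mod 61)
3^10 ≡ 1 (mod 61) ✓
Therefore the multiplicative order of 3 modulo 61 is 10.

10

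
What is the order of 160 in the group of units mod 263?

The order of 160 must divide φ(263) = 263 − 1 = 262 = 2 · 131.
Divisors of 262: 1, 2, 131, 262.
Test each divisor d:
160^1 ≡ 160
160^2 ≡ 89
160^131 ≡ 262
160^262 ≡ 1
So ord_263(160) = 262.

262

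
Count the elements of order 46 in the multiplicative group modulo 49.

0

φ(49) = φ(7^2) = 7·(7−1) = 42 = 2 · 3 · 7.
In a cyclic group of order 42, there are φ(d) elements of order d for each divisor d of 42, and zero for non-divisors.
Since 46 ∤ 42, the count is 0.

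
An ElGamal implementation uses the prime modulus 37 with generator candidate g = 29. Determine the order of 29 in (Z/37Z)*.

12

Since 29 ∈ (Z/37Z)^×, its order divides φ(37) = 37 − 1 = 36 = 2^2 · 3^2.
Divisors of 36: 1, 2, 3, 4, 6, 9, 12, 18, 36.
Check 29^d mod 37 for each divisor in increasing order:
29^1 ≡ 29
29^2 ≡ 27
29^3 ≡ 6
29^4 ≡ 26
29^6 ≡ 36
29^9 ≡ 31
29^12 ≡ 1
Therefore the multiplicative order of 29 modulo 37 is 12.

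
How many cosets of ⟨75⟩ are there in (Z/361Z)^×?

Since 75 ∈ (Z/361Z)^×, its order divides φ(361) = φ(19^2) = 19·(19−1) = 342 = 2 · 3^2 · 19.
Divisors of 342: 1, 2, 3, 6, 9, 18, 19, 38, 57, 114, 171, 342.
Evaluate successive powers at the divisors of 342:
75^1 ≡ 75 (mod 361)
75^2 ≡ 210 (mod 361)
75^3 ≡ 227 (mod 361)
75^6 ≡ 267 (mod 361)
75^9 ≡ 322 (mod 361)
75^18 ≡ 77 (mod 361)
75^19 ≡ 360 (mod 361)
75^38 ≡ 1 (mod 361) ✓
The order of 75 is 38, so the subgroup it generates has 38 elements.
[(Z/361Z)^× : ⟨75⟩] = 342/38 = 9.

9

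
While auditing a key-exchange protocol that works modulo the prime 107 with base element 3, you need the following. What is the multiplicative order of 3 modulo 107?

ord(3) | φ(107) = 107 − 1 = 106 = 2 · 53.
Divisors of 106: 1, 2, 53, 106.
Check 3^d mod 107 for each divisor in increasing order:
3^1 ≡ 3
3^2 ≡ 9
3^53 ≡ 1
The smallest such exponent is 53, so the order of 3 is 53.

53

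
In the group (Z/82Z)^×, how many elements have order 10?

4

φ(82) = φ(2)·φ(41) = 1·40 = 40 = 2^3 · 5.
Since (Z/82Z)^× is cyclic of order 40, the number of elements of order d is φ(d) when d | 40 and 0 otherwise.
10 = 2 · 5 divides 40, and φ(10) = 4.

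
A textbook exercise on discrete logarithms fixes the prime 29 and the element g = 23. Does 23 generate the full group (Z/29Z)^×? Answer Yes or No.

φ(29) = 29 − 1 = 28 = 2^2 · 7.
Test 23^(28/q) mod 29 for each prime factor q of 28:
23^14 ≡ 1 (mod 29)  [q = 2: ≡ 1 ✗]
23^4 ≡ 20 (mod 29)  [q = 7: ≢ 1 ✓]
23^14 ≡ 1 shows ord(23) | 14, strictly less than φ(29); not a primitive root.

No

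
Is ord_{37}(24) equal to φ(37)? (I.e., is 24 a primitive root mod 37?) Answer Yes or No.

Yes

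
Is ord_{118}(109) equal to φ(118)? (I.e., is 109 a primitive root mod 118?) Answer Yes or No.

Yes

φ(118) = φ(2)·φ(59) = 1·58 = 58 = 2 · 29.
An element g generates (Z/118Z)^× iff g^(58/q) ≢ 1 (mod 118) for each prime q ∈ {2, 29}.
109^29 ≡ 117 (mod 118)  [q = 2: ≢ 1 ✓]
109^2 ≡ 81 (mod 118)  [q = 29: ≢ 1 ✓]
None equal 1, so ord_118(109) = 58: 109 is a primitive root.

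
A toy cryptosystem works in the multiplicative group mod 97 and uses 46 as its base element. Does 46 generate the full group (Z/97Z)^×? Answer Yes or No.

No

φ(97) = 97 − 1 = 96 = 2^5 · 3.
Test 46^(96/q) mod 97 for each prime factor q of 96:
46^48 ≡ 96 (mod 97)  [q = 2: ≢ 1 ✓]
46^32 ≡ 1 (mod 97)  [q = 3: ≡ 1 ✗]
Since 46^32 ≡ 1, the order of 46 divides 32 < 96, so 46 is not a primitive root.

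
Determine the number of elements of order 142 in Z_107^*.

φ(107) = 107 − 1 = 106 = 2 · 53.
Since (Z/107Z)^× is cyclic of order 106, the number of elements of order d is φ(d) when d | 106 and 0 otherwise.
142 does not divide 106, so no element of (Z/107Z)^× has order 142.

0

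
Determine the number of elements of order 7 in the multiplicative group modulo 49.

φ(49) = φ(7^2) = 7·(7−1) = 42 = 2 · 3 · 7.
(Z/49Z)^× is cyclic (|G| = 42); a cyclic group of order m has exactly φ(d) elements of each order d | m, and none otherwise.
7 | 42, and φ(7) = 7 − 1 = 6.

6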